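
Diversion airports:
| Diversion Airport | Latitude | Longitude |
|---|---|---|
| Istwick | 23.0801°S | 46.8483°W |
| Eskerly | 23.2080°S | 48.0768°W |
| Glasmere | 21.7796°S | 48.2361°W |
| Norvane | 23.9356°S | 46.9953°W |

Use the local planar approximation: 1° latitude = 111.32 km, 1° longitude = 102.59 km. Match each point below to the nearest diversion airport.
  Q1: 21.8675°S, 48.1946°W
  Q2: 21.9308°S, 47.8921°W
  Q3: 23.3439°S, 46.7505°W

Q1→Glasmere; Q2→Glasmere; Q3→Istwick

Q1 at 21.8675°S, 48.1946°W:
  Istwick: 193.1261 km
  Eskerly: 149.7130 km
  Glasmere: 10.6711 km
  Norvane: 261.0356 km
  → nearest: Glasmere (10.6711 km)
Q2 at 21.9308°S, 47.8921°W:
  Istwick: 166.8398 km
  Eskerly: 143.4350 km
  Glasmere: 39.0993 km
  Norvane: 241.3945 km
  → nearest: Glasmere (39.0993 km)
Q3 at 23.3439°S, 46.7505°W:
  Istwick: 31.0329 km
  Eskerly: 136.9036 km
  Glasmere: 231.4133 km
  Norvane: 70.4934 km
  → nearest: Istwick (31.0329 km)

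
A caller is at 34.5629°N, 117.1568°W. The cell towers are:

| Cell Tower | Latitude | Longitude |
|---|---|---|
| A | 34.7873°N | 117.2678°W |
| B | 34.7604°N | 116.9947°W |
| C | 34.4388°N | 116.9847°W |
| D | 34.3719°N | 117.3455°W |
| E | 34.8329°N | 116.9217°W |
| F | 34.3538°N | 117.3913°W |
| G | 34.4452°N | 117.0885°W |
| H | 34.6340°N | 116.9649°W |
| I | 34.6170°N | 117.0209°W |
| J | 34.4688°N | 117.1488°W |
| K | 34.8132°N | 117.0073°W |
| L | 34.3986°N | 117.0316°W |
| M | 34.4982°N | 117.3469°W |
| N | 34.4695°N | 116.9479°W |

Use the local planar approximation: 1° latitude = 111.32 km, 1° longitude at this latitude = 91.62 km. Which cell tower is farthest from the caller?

E

Distances from 34.5629°N, 117.1568°W:
A: 26.9710 km
B: 26.5319 km
C: 20.9636 km
D: 27.4040 km
E: 36.9777 km
F: 31.6768 km
G: 14.5200 km
H: 19.2813 km
I: 13.8312 km
J: 10.5008 km
K: 31.0481 km
L: 21.5893 km
M: 18.8474 km
N: 21.7812 km
Maximum: E at 36.9777 km.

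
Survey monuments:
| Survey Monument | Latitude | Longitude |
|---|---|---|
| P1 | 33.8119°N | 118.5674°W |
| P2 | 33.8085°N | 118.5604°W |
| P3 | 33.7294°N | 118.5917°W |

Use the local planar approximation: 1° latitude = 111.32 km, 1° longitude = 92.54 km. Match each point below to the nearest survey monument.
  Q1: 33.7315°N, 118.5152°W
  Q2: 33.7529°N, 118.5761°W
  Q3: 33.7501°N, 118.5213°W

Q1→P3; Q2→P3; Q3→P3

Q1 at 33.7315°N, 118.5152°W:
  P1: √((0.0804·111.32)² + (-0.0522·92.54)²) = √(80.104791 + 23.334580) = 10.1705 km
  P2: √((0.0770·111.32)² + (-0.0452·92.54)²) = √(73.473012 + 17.495883) = 9.5378 km
  P3: √((-0.0021·111.32)² + (-0.0765·92.54)²) = √(0.054649 + 50.116630) = 7.0832 km
  → nearest: P3 (7.0832 km)
Q2 at 33.7529°N, 118.5761°W:
  P1: √((0.0590·111.32)² + (0.0087·92.54)²) = √(43.137048 + 0.648183) = 6.6170 km
  P2: √((0.0556·111.32)² + (0.0157·92.54)²) = √(38.308573 + 2.110854) = 6.3576 km
  P3: √((-0.0235·111.32)² + (-0.0156·92.54)²) = √(6.843561 + 2.084050) = 2.9879 km
  → nearest: P3 (2.9879 km)
Q3 at 33.7501°N, 118.5213°W:
  P1: √((0.0618·111.32)² + (-0.0461·92.54)²) = √(47.328566 + 18.199558) = 8.0949 km
  P2: √((0.0584·111.32)² + (-0.0391·92.54)²) = √(42.264145 + 13.092196) = 7.4402 km
  P3: √((-0.0207·111.32)² + (-0.0704·92.54)²) = √(5.309909 + 42.442828) = 6.9103 km
  → nearest: P3 (6.9103 km)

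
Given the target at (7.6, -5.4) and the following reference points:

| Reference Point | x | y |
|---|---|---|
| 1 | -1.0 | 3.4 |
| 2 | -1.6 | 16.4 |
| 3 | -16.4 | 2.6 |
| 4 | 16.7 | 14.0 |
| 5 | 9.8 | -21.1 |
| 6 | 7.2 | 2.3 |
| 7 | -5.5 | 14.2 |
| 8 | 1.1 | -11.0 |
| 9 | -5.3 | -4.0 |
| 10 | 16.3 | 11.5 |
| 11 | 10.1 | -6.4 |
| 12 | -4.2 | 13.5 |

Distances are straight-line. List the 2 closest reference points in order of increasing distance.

Distances from (7.6, -5.4):
1: √((-8.6)² + (8.8)²) = √(73.960 + 77.440) = 12.3
2: √((-9.2)² + (21.8)²) = √(84.640 + 475.240) = 23.7
3: √((-24.0)² + (8.0)²) = √(576.000 + 64.000) = 25.3
4: √((9.1)² + (19.4)²) = √(82.810 + 376.360) = 21.4
5: √((2.2)² + (-15.7)²) = √(4.840 + 246.490) = 15.9
6: √((-0.4)² + (7.7)²) = √(0.160 + 59.290) = 7.7
7: √((-13.1)² + (19.6)²) = √(171.610 + 384.160) = 23.6
8: √((-6.5)² + (-5.6)²) = √(42.250 + 31.360) = 8.6
9: √((-12.9)² + (1.4)²) = √(166.410 + 1.960) = 13.0
10: √((8.7)² + (16.9)²) = √(75.690 + 285.610) = 19.0
11: √((2.5)² + (-1.0)²) = √(6.250 + 1.000) = 2.7
12: √((-11.8)² + (18.9)²) = √(139.240 + 357.210) = 22.3
Sorted: 11 (2.7) < 6 (7.7) < 8 (8.6) < 1 (12.3) < …

11, 6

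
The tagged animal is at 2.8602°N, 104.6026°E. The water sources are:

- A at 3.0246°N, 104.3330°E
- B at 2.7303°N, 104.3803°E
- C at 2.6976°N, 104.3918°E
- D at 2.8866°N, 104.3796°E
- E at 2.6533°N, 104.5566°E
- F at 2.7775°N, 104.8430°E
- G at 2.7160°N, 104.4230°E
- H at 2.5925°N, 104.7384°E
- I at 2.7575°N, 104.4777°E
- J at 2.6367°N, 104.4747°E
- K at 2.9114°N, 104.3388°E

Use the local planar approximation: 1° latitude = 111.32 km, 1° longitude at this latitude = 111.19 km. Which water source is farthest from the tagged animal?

Distances from 2.8602°N, 104.6026°E:
A: √((0.1644·111.32)² + (-0.2696·111.19)²) = √(334.926894 + 898.609977) = 35.1217 km
B: √((-0.1299·111.32)² + (-0.2223·111.19)²) = √(209.105135 + 610.956635) = 28.6367 km
C: √((-0.1626·111.32)² + (-0.2108·111.19)²) = √(327.632879 + 549.379783) = 29.6144 km
D: √((0.0264·111.32)² + (-0.2230·111.19)²) = √(8.636828 + 614.810373) = 24.9689 km
E: √((-0.2069·111.32)² + (-0.0460·111.19)²) = √(530.477999 + 26.160565) = 23.5932 km
F: √((-0.0827·111.32)² + (0.2404·111.19)²) = √(84.753456 + 714.496963) = 28.2710 km
G: √((-0.1442·111.32)² + (-0.1796·111.19)²) = √(257.677748 + 398.789877) = 25.6216 km
H: √((-0.2677·111.32)² + (0.1358·111.19)²) = √(888.061695 + 227.997981) = 33.4075 km
I: √((-0.1027·111.32)² + (-0.1249·111.19)²) = √(130.703520 + 192.866295) = 17.9880 km
J: √((-0.2235·111.32)² + (-0.1279·111.19)²) = √(619.015395 + 202.242558) = 28.6576 km
K: √((0.0512·111.32)² + (-0.2638·111.19)²) = √(32.485258 + 860.361648) = 29.8805 km
Maximum: A at 35.1217 km.

A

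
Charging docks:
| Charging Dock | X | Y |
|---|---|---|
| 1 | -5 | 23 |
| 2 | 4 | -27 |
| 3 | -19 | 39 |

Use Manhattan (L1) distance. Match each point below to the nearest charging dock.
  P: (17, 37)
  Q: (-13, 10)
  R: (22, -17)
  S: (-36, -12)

P→1; Q→1; R→2; S→2

P at (17, 37):
  1: 36
  2: 77
  3: 38
  → nearest: 1 (36)
Q at (-13, 10):
  1: 21
  2: 54
  3: 35
  → nearest: 1 (21)
R at (22, -17):
  1: 67
  2: 28
  3: 97
  → nearest: 2 (28)
S at (-36, -12):
  1: 66
  2: 55
  3: 68
  → nearest: 2 (55)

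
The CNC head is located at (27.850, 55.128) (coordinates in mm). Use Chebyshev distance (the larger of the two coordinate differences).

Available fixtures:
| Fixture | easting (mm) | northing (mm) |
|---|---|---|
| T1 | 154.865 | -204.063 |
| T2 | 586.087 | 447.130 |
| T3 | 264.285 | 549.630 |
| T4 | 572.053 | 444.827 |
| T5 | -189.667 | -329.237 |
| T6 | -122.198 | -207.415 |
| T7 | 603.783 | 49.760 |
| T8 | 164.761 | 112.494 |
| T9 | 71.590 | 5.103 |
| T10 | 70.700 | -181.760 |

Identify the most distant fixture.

T7

Distances from (27.850, 55.128):
T1: max(|127.015|, |-259.191|) = 259.191 mm
T2: max(|558.237|, |392.002|) = 558.237 mm
T3: max(|236.435|, |494.502|) = 494.502 mm
T4: max(|544.203|, |389.699|) = 544.203 mm
T5: max(|-217.517|, |-384.365|) = 384.365 mm
T6: max(|-150.048|, |-262.543|) = 262.543 mm
T7: max(|575.933|, |-5.368|) = 575.933 mm
T8: max(|136.911|, |57.366|) = 136.911 mm
T9: max(|43.740|, |-50.025|) = 50.025 mm
T10: max(|42.850|, |-236.888|) = 236.888 mm
Maximum: T7 at 575.933 mm.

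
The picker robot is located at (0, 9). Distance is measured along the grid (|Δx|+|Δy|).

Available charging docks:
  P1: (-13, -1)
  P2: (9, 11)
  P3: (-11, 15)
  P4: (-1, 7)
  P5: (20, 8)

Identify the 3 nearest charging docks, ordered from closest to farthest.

Distances from (0, 9):
P1: 23
P2: 11
P3: 17
P4: 3
P5: 21
Sorted: P4 (3) < P2 (11) < P3 (17) < P5 (21) < P1 (23)

P4, P2, P3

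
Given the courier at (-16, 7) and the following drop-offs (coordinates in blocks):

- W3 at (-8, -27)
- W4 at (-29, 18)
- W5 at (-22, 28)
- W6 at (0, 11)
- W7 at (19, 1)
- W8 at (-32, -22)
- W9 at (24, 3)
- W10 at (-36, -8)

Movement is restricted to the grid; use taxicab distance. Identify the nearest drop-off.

Distances from (-16, 7):
W3: |8| + |-34| = 8 + 34 = 42 blocks
W4: |-13| + |11| = 13 + 11 = 24 blocks
W5: |-6| + |21| = 6 + 21 = 27 blocks
W6: |16| + |4| = 16 + 4 = 20 blocks
W7: |35| + |-6| = 35 + 6 = 41 blocks
W8: |-16| + |-29| = 16 + 29 = 45 blocks
W9: |40| + |-4| = 40 + 4 = 44 blocks
W10: |-20| + |-15| = 20 + 15 = 35 blocks
Minimum: W6 at 20 blocks.

W6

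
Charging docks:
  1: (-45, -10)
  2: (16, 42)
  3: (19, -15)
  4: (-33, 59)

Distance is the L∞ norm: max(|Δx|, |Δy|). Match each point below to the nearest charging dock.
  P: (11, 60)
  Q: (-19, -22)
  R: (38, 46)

P→2; Q→1; R→2

P at (11, 60):
  1: 70
  2: 18
  3: 75
  4: 44
  → nearest: 2 (18)
Q at (-19, -22):
  1: 26
  2: 64
  3: 38
  4: 81
  → nearest: 1 (26)
R at (38, 46):
  1: 83
  2: 22
  3: 61
  4: 71
  → nearest: 2 (22)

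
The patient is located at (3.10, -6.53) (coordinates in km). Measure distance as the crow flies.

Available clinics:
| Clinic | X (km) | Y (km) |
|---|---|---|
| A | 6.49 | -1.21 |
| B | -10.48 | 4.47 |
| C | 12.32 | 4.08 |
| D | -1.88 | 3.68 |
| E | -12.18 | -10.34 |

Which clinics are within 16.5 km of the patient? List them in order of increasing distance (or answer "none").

A, D, C, E

Distances from (3.10, -6.53):
A: √((3.39)² + (5.32)²) = √(11.4921 + 28.3024) = 6.31 km
B: √((-13.58)² + (11.00)²) = √(184.4164 + 121.0000) = 17.48 km
C: √((9.22)² + (10.61)²) = √(85.0084 + 112.5721) = 14.06 km
D: √((-4.98)² + (10.21)²) = √(24.8004 + 104.2441) = 11.36 km
E: √((-15.28)² + (-3.81)²) = √(233.4784 + 14.5161) = 15.75 km
Threshold 16.5 km: A (6.31 km), D (11.36 km), C (14.06 km), E (15.75 km) are within range.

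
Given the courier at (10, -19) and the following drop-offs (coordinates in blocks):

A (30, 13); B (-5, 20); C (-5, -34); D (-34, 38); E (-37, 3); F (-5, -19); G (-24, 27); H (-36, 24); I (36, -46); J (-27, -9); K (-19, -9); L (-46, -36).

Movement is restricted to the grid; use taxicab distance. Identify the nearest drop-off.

Distances from (10, -19):
A: |20| + |32| = 20 + 32 = 52 blocks
B: |-15| + |39| = 15 + 39 = 54 blocks
C: |-15| + |-15| = 15 + 15 = 30 blocks
D: |-44| + |57| = 44 + 57 = 101 blocks
E: |-47| + |22| = 47 + 22 = 69 blocks
F: |-15| + |0| = 15 + 0 = 15 blocks
G: |-34| + |46| = 34 + 46 = 80 blocks
H: |-46| + |43| = 46 + 43 = 89 blocks
I: |26| + |-27| = 26 + 27 = 53 blocks
J: |-37| + |10| = 37 + 10 = 47 blocks
K: |-29| + |10| = 29 + 10 = 39 blocks
L: |-56| + |-17| = 56 + 17 = 73 blocks
Minimum: F at 15 blocks.

F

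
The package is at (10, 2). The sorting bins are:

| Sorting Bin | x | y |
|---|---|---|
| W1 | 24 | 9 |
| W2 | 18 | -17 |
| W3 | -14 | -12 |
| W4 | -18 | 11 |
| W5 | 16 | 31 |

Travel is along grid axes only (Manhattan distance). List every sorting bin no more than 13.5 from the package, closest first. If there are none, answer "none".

Distances from (10, 2):
W1: 21
W2: 27
W3: 38
W4: 37
W5: 35
Threshold 13.5: none within range.

none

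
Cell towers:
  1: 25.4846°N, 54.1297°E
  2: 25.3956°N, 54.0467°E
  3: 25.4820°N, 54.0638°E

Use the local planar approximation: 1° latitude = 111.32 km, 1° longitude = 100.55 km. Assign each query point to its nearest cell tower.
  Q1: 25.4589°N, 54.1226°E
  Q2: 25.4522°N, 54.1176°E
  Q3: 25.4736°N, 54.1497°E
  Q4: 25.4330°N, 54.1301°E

Q1→1; Q2→1; Q3→1; Q4→1

Q1 at 25.4589°N, 54.1226°E:
  1: √((0.0257·111.32)² + (0.0071·100.55)²) = √(8.184886 + 0.509660) = 2.9487 km
  2: √((-0.0633·111.32)² + (-0.0759·100.55)²) = √(49.653951 + 58.243532) = 10.3874 km
  3: √((0.0231·111.32)² + (-0.0588·100.55)²) = √(6.612571 + 34.955764) = 6.4474 km
  → nearest: 1 (2.9487 km)
Q2 at 25.4522°N, 54.1176°E:
  1: √((0.0324·111.32)² + (0.0121·100.55)²) = √(13.008775 + 1.480249) = 3.8064 km
  2: √((-0.0566·111.32)² + (-0.0709·100.55)²) = √(39.698972 + 50.822570) = 9.5143 km
  3: √((0.0298·111.32)² + (-0.0538·100.55)²) = √(11.004718 + 29.263664) = 6.3457 km
  → nearest: 1 (3.8064 km)
Q3 at 25.4736°N, 54.1497°E:
  1: √((0.0110·111.32)² + (-0.0200·100.55)²) = √(1.499449 + 4.044121) = 2.3545 km
  2: √((-0.0780·111.32)² + (-0.1030·100.55)²) = √(75.393794 + 107.260199) = 13.5150 km
  3: √((0.0084·111.32)² + (-0.0859·100.55)²) = √(0.874390 + 74.602001) = 8.6877 km
  → nearest: 1 (2.3545 km)
Q4 at 25.4330°N, 54.1301°E:
  1: √((0.0516·111.32)² + (-0.0004·100.55)²) = √(32.994823 + 0.001618) = 5.7443 km
  2: √((-0.0374·111.32)² + (-0.0834·100.55)²) = √(17.333633 + 70.322816) = 9.3625 km
  3: √((0.0490·111.32)² + (-0.0663·100.55)²) = √(29.753534 + 44.441756) = 8.6137 km
  → nearest: 1 (5.7443 km)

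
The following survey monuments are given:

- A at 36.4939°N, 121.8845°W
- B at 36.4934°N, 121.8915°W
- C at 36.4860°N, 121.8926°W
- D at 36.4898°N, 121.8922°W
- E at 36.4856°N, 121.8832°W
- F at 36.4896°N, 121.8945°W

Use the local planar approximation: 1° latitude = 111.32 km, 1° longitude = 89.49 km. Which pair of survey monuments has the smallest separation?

D and F

Pairwise distances:
A–B: 0.62890 km
A–C: 1.13966 km
A–D: 0.82652 km
A–E: 0.93125 km
A–F: 1.01488 km
B–C: 0.82963 km
B–D: 0.40562 km
B–E: 1.14265 km
B–F: 0.50102 km
C–D: 0.42453 km
C–E: 0.84238 km
C–F: 0.43533 km
D–E: 0.93128 km
D–F: 0.20703 km
E–F: 1.10493 km
Closest pair: D–F at 0.20703 km.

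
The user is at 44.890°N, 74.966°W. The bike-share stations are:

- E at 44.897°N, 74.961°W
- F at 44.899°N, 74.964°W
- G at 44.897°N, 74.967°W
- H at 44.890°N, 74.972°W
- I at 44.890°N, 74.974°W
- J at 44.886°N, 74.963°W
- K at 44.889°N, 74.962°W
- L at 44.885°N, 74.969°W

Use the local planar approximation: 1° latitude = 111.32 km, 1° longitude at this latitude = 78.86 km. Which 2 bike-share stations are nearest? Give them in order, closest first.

K, H

Distances from 44.890°N, 74.966°W:
E: √((0.007·111.32)² + (0.005·78.86)²) = √(0.60721 + 0.15547) = 0.873 km
F: √((0.009·111.32)² + (0.002·78.86)²) = √(1.00376 + 0.02488) = 1.014 km
G: √((0.007·111.32)² + (-0.001·78.86)²) = √(0.60721 + 0.00622) = 0.783 km
H: √((0.000·111.32)² + (-0.006·78.86)²) = √(0.00000 + 0.22388) = 0.473 km
I: √((0.000·111.32)² + (-0.008·78.86)²) = √(0.00000 + 0.39801) = 0.631 km
J: √((-0.004·111.32)² + (0.003·78.86)²) = √(0.19827 + 0.05597) = 0.504 km
K: √((-0.001·111.32)² + (0.004·78.86)²) = √(0.01239 + 0.09950) = 0.335 km
L: √((-0.005·111.32)² + (-0.003·78.86)²) = √(0.30980 + 0.05597) = 0.605 km
Sorted: K (0.335 km) < H (0.473 km) < J (0.504 km) < L (0.605 km) < …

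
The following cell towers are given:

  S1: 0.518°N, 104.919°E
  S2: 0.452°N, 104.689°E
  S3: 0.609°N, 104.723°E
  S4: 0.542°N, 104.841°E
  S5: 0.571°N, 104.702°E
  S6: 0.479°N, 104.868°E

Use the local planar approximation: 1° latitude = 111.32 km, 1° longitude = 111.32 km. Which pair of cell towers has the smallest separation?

S3 and S5

Pairwise distances:
S1–S2: √((-0.066·111.32)² + (-0.230·111.32)²) = √(53.98017 + 655.54433) = 26.637 km
S1–S3: √((0.091·111.32)² + (-0.196·111.32)²) = √(102.61933 + 476.05654) = 24.056 km
S1–S4: √((0.024·111.32)² + (-0.078·111.32)²) = √(7.13787 + 75.39379) = 9.085 km
S1–S5: √((0.053·111.32)² + (-0.217·111.32)²) = √(34.80953 + 583.53359) = 24.867 km
S1–S6: √((-0.039·111.32)² + (-0.051·111.32)²) = √(18.84845 + 32.23196) = 7.147 km
S2–S3: √((0.157·111.32)² + (0.034·111.32)²) = √(305.45392 + 14.32532) = 17.882 km
S2–S4: √((0.090·111.32)² + (0.152·111.32)²) = √(100.37635 + 286.30806) = 19.664 km
S2–S5: √((0.119·111.32)² + (0.013·111.32)²) = √(175.48513 + 2.09427) = 13.326 km
S2–S6: √((0.027·111.32)² + (0.179·111.32)²) = √(9.03387 + 397.05663) = 20.152 km
S3–S4: √((-0.067·111.32)² + (0.118·111.32)²) = √(55.62833 + 172.54819) = 15.106 km
S3–S5: √((-0.038·111.32)² + (-0.021·111.32)²) = √(17.89425 + 5.46493) = 4.833 km
S3–S6: √((-0.130·111.32)² + (0.145·111.32)²) = √(209.42721 + 260.54479) = 21.679 km
S4–S5: √((0.029·111.32)² + (-0.139·111.32)²) = √(10.42179 + 239.42858) = 15.807 km
S4–S6: √((-0.063·111.32)² + (0.027·111.32)²) = √(49.18441 + 9.03387) = 7.630 km
S5–S6: √((-0.092·111.32)² + (0.166·111.32)²) = √(104.88709 + 341.47788) = 21.127 km
Closest pair: S3–S5 at 4.833 km.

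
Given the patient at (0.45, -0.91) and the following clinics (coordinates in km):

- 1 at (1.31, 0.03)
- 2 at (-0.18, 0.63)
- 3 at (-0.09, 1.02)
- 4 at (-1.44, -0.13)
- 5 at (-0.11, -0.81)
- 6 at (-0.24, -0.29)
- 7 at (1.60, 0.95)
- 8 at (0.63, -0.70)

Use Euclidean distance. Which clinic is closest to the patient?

8

Distances from (0.45, -0.91):
1: 1.27 km
2: 1.66 km
3: 2.00 km
4: 2.04 km
5: 0.57 km
6: 0.93 km
7: 2.19 km
8: 0.28 km
Minimum: 8 at 0.28 km.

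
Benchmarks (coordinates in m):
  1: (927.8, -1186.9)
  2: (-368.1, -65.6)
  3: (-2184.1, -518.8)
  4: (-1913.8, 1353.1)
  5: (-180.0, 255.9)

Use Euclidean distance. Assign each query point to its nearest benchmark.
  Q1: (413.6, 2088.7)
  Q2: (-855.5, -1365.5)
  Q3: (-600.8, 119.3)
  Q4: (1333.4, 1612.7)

Q1→5; Q2→2; Q3→2; Q4→5

Q1 at (413.6, 2088.7):
  1: 3315.7 m
  2: 2291.7 m
  3: 3680.6 m
  4: 2440.9 m
  5: 1926.5 m
  → nearest: 5 (1926.5 m)
Q2 at (-855.5, -1365.5):
  1: 1792.2 m
  2: 1388.3 m
  3: 1575.5 m
  4: 2917.3 m
  5: 1756.5 m
  → nearest: 2 (1388.3 m)
Q3 at (-600.8, 119.3):
  1: 2010.7 m
  2: 297.2 m
  3: 1707.0 m
  4: 1801.7 m
  5: 442.4 m
  → nearest: 2 (297.2 m)
Q4 at (1333.4, 1612.7):
  1: 2828.8 m
  2: 2389.9 m
  3: 4112.9 m
  4: 3257.6 m
  5: 2032.6 m
  → nearest: 5 (2032.6 m)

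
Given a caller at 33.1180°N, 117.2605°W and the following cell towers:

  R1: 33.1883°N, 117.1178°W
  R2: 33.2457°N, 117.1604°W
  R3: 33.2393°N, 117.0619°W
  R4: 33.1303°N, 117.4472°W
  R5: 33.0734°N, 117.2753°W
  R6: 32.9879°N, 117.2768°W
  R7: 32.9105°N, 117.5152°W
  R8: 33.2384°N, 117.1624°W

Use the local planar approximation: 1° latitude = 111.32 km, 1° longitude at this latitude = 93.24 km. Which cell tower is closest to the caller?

R5

Distances from 33.1180°N, 117.2605°W:
R1: √((0.0703·111.32)² + (0.1427·93.24)²) = √(61.243083 + 177.032285) = 15.4362 km
R2: √((0.1277·111.32)² + (0.1001·93.24)²) = √(202.082260 + 87.110937) = 17.0057 km
R3: √((0.1213·111.32)² + (0.1986·93.24)²) = √(182.334142 + 342.896473) = 22.9179 km
R4: √((0.0123·111.32)² + (-0.1867·93.24)²) = √(1.874807 + 303.035261) = 17.4617 km
R5: √((-0.0446·111.32)² + (-0.0148·93.24)²) = √(24.649954 + 1.904268) = 5.1531 km
R6: √((-0.1301·111.32)² + (-0.0163·93.24)²) = √(209.749526 + 2.309829) = 14.5623 km
R7: √((-0.2075·111.32)² + (-0.2547·93.24)²) = √(533.559181 + 563.978333) = 33.1291 km
R8: √((0.1204·111.32)² + (0.0981·93.24)²) = √(179.638479 + 83.664755) = 16.2266 km
Minimum: R5 at 5.1531 km.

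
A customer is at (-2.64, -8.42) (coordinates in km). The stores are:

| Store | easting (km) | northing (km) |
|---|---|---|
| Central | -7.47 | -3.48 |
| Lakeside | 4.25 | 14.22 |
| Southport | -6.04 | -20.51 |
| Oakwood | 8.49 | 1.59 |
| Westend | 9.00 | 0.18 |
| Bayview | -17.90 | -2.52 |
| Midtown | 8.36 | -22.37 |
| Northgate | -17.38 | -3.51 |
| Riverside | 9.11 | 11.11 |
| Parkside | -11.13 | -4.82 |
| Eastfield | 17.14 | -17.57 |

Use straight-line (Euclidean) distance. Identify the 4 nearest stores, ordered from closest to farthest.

Distances from (-2.64, -8.42):
Central: 6.91 km
Lakeside: 23.67 km
Southport: 12.56 km
Oakwood: 14.97 km
Westend: 14.47 km
Bayview: 16.36 km
Midtown: 17.77 km
Northgate: 15.54 km
Riverside: 22.79 km
Parkside: 9.22 km
Eastfield: 21.79 km
Sorted: Central (6.91 km) < Parkside (9.22 km) < Southport (12.56 km) < Westend (14.47 km) < Oakwood (14.97 km) < Northgate (15.54 km) < …

Central, Parkside, Southport, Westend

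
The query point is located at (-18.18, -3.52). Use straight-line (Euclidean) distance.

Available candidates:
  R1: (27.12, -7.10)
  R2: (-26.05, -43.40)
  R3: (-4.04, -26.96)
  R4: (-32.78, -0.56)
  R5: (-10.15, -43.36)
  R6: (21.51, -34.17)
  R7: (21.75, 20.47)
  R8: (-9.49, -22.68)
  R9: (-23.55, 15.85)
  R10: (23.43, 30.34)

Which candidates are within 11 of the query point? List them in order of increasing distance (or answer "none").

Distances from (-18.18, -3.52):
R1: 45.44
R2: 40.65
R3: 27.37
R4: 14.90
R5: 40.64
R6: 50.15
R7: 46.58
R8: 21.04
R9: 20.10
R10: 53.65
Threshold 11: none within range.

none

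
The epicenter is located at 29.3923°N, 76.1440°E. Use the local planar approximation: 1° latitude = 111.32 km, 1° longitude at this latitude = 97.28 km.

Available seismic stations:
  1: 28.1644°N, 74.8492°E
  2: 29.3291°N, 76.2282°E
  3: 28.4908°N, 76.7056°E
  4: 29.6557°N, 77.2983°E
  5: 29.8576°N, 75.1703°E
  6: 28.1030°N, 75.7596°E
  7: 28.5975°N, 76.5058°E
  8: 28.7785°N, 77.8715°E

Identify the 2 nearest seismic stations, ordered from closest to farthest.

2, 7

Distances from 29.3923°N, 76.1440°E:
1: √((-1.2279·111.32)² + (-1.2948·97.28)²) = √(18684.109079 + 15865.454040) = 185.8751 km
2: √((-0.0632·111.32)² + (0.0842·97.28)²) = √(49.497191 + 67.092088) = 10.7977 km
3: √((-0.9015·111.32)² + (0.5616·97.28)²) = √(10071.122011 + 2984.704374) = 114.2621 km
4: √((0.2634·111.32)² + (1.1543·97.28)²) = √(859.761387 + 12609.112372) = 116.0555 km
5: √((0.4653·111.32)² + (-0.9737·97.28)²) = √(2682.949513 + 8972.169382) = 107.9589 km
6: √((-1.2893·111.32)² + (-0.3844·97.28)²) = √(20599.390031 + 1398.343545) = 148.3163 km
7: √((-0.7948·111.32)² + (0.3618·97.28)²) = √(7828.203595 + 1238.751658) = 95.2206 km
8: √((-0.6138·111.32)² + (1.7275·97.28)²) = √(4668.745102 + 28241.205821) = 181.4110 km
Sorted: 2 (10.7977 km) < 7 (95.2206 km) < 5 (107.9589 km) < 3 (114.2621 km) < …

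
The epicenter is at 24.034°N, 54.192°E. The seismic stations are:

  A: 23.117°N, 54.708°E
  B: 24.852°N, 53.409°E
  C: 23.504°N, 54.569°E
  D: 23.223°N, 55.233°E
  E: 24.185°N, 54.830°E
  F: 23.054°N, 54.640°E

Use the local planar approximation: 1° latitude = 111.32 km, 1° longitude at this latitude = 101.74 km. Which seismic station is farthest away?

D

Distances from 24.034°N, 54.192°E:
A: √((-0.917·111.32)² + (0.516·101.74)²) = √(10420.41623 + 2756.02320) = 114.789 km
B: √((0.818·111.32)² + (-0.783·101.74)²) = √(8291.87989 + 6346.10116) = 120.988 km
C: √((-0.530·111.32)² + (0.377·101.74)²) = √(3480.95280 + 1471.18120) = 70.371 km
D: √((-0.811·111.32)² + (1.041·101.74)²) = √(8150.57229 + 11217.21194) = 139.168 km
E: √((0.151·111.32)² + (0.638·101.74)²) = √(282.55324 + 4213.32368) = 67.051 km
F: √((-0.980·111.32)² + (0.448·101.74)²) = √(11901.41356 + 2077.49264) = 118.232 km
Maximum: D at 139.168 km.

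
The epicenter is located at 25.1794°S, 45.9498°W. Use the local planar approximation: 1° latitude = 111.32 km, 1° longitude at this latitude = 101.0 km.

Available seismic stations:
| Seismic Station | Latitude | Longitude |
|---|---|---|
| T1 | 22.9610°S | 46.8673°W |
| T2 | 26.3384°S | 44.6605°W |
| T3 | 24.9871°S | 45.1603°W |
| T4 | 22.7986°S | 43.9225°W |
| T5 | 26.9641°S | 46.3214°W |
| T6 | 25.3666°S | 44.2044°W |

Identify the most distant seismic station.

T4

Distances from 25.1794°S, 45.9498°W:
T1: 263.7664 km
T2: 183.3117 km
T3: 82.5629 km
T4: 334.9131 km
T5: 202.1868 km
T6: 177.5128 km
Maximum: T4 at 334.9131 km.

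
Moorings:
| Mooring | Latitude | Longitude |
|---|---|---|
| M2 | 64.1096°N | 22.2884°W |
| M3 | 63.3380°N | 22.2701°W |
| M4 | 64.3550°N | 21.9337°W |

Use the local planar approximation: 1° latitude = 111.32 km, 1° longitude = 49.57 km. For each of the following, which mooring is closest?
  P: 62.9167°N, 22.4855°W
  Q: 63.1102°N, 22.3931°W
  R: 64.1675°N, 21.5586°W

P→M3; Q→M3; R→M4

P at 62.9167°N, 22.4855°W:
  M2: √((1.1929·111.32)² + (0.1971·49.57)²) = √(17634.147637 + 95.457726) = 133.1526 km
  M3: √((0.4213·111.32)² + (0.2154·49.57)²) = √(2199.527082 + 114.006401) = 48.0992 km
  M4: √((1.4383·111.32)² + (0.5518·49.57)²) = √(25635.710365 + 748.171620) = 162.4312 km
  → nearest: M3 (48.0992 km)
Q at 63.1102°N, 22.3931°W:
  M2: √((0.9994·111.32)² + (0.1047·49.57)²) = √(12377.276290 + 26.935882) = 111.3742 km
  M3: √((0.2278·111.32)² + (0.1230·49.57)²) = √(643.063463 + 37.174750) = 26.0814 km
  M4: √((1.2448·111.32)² + (0.4594·49.57)²) = √(19201.959732 + 518.584843) = 140.4299 km
  → nearest: M3 (26.0814 km)
R at 64.1675°N, 21.5586°W:
  M2: √((-0.0579·111.32)² + (-0.7298·49.57)²) = √(41.543542 + 1308.716434) = 36.7459 km
  M3: √((-0.8295·111.32)² + (-0.7115·49.57)²) = √(8526.664519 + 1243.906241) = 98.8462 km
  M4: √((0.1875·111.32)² + (-0.3751·49.57)²) = √(435.661256 + 345.725940) = 27.9533 km
  → nearest: M4 (27.9533 km)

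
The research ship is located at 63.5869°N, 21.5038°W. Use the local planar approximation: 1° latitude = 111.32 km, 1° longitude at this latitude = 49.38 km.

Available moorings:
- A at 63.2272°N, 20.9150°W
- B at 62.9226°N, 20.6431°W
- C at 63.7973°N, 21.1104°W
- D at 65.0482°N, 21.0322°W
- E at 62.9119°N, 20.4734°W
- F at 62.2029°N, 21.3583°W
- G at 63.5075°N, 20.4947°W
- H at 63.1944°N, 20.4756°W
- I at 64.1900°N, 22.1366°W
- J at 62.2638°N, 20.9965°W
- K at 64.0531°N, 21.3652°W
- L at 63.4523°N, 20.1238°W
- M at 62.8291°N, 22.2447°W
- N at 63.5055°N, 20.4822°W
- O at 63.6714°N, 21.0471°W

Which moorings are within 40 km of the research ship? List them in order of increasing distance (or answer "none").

O, C

Distances from 63.5869°N, 21.5038°W:
A: 49.4843 km
B: 85.2933 km
C: 30.4294 km
D: 164.3304 km
E: 90.7472 km
F: 154.2343 km
G: 50.6072 km
H: 66.9846 km
I: 74.0527 km
J: 149.4026 km
K: 52.3467 km
L: 69.7723 km
M: 91.9502 km
N: 51.2540 km
O: 24.4350 km
Threshold 40 km: O (24.4350 km), C (30.4294 km) are within range.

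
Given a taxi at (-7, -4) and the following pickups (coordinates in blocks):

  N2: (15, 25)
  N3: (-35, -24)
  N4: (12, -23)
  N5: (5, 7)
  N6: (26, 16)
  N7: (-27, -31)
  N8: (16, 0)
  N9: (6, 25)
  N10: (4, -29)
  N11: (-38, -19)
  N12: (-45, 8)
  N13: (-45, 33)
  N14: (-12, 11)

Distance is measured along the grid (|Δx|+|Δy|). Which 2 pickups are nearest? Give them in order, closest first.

N14, N5

Distances from (-7, -4):
N2: |22| + |29| = 22 + 29 = 51 blocks
N3: |-28| + |-20| = 28 + 20 = 48 blocks
N4: |19| + |-19| = 19 + 19 = 38 blocks
N5: |12| + |11| = 12 + 11 = 23 blocks
N6: |33| + |20| = 33 + 20 = 53 blocks
N7: |-20| + |-27| = 20 + 27 = 47 blocks
N8: |23| + |4| = 23 + 4 = 27 blocks
N9: |13| + |29| = 13 + 29 = 42 blocks
N10: |11| + |-25| = 11 + 25 = 36 blocks
N11: |-31| + |-15| = 31 + 15 = 46 blocks
N12: |-38| + |12| = 38 + 12 = 50 blocks
N13: |-38| + |37| = 38 + 37 = 75 blocks
N14: |-5| + |15| = 5 + 15 = 20 blocks
Sorted: N14 (20 blocks) < N5 (23 blocks) < N8 (27 blocks) < N10 (36 blocks) < …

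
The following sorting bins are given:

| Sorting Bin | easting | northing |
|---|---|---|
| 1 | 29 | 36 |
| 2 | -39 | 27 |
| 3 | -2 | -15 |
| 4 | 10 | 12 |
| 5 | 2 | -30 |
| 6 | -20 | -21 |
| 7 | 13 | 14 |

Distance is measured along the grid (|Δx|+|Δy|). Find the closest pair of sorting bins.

Pairwise distances:
4–7: 5
3–5: 19
3–6: 24
5–6: 31
1–7: 38
3–4: 39
1–4: 43
3–7: 44
4–5: 50
5–7: 55
4–6: 63
2–4: 64
2–7: 65
2–6: 67
6–7: 68
1–2: 77
2–3: 79
1–3: 82
1–5: 93
2–5: 98
1–6: 106
Closest pair: 4–7 at 5.

4 and 7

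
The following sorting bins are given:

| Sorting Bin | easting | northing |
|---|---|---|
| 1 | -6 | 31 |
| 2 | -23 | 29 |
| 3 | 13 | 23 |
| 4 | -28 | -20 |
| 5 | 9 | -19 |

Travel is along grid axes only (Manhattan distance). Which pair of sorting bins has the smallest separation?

1 and 2

Pairwise distances:
1–2: |-17| + |-2| = 17 + 2 = 19
1–3: |19| + |-8| = 19 + 8 = 27
4–5: |37| + |1| = 37 + 1 = 38
2–3: |36| + |-6| = 36 + 6 = 42
3–5: |-4| + |-42| = 4 + 42 = 46
2–4: |-5| + |-49| = 5 + 49 = 54
1–5: |15| + |-50| = 15 + 50 = 65
1–4: |-22| + |-51| = 22 + 51 = 73
2–5: |32| + |-48| = 32 + 48 = 80
3–4: |-41| + |-43| = 41 + 43 = 84
Closest pair: 1–2 at 19.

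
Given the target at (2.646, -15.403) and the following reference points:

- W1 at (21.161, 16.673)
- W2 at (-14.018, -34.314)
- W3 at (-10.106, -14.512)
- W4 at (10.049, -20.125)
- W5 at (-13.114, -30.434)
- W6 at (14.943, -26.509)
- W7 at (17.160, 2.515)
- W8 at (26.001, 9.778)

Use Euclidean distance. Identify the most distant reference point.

Distances from (2.646, -15.403):
W1: 37.036
W2: 25.205
W3: 12.783
W4: 8.781
W5: 21.779
W6: 16.570
W7: 23.059
W8: 34.344
Maximum: W1 at 37.036.

W1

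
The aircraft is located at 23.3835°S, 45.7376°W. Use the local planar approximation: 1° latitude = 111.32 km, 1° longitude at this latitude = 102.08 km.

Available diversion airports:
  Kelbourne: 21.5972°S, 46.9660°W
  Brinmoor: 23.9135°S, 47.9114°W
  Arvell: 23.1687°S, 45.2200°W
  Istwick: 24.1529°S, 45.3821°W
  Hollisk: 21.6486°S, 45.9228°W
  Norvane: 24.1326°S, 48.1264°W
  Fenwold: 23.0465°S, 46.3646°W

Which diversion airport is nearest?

Arvell

Distances from 23.3835°S, 45.7376°W:
Kelbourne: √((1.7863·111.32)² + (-1.2284·102.08)²) = √(39541.686794 + 15723.924082) = 235.0864 km
Brinmoor: √((-0.5300·111.32)² + (-2.1738·102.08)²) = √(3480.952800 + 49240.277477) = 229.6110 km
Arvell: √((0.2148·111.32)² + (0.5176·102.08)²) = √(571.761554 + 2791.707145) = 57.9954 km
Istwick: √((-0.7694·111.32)² + (0.3555·102.08)²) = √(7335.855351 + 1316.923456) = 93.0203 km
Hollisk: √((1.7349·111.32)² + (-0.1852·102.08)²) = √(37298.836907 + 357.407192) = 194.0522 km
Norvane: √((-0.7491·111.32)² + (-2.3888·102.08)²) = √(6953.860745 + 59462.190442) = 257.7131 km
Fenwold: √((0.3370·111.32)² + (-0.6270·102.08)²) = √(1407.363220 + 4096.532497) = 74.1882 km
Minimum: Arvell at 57.9954 km.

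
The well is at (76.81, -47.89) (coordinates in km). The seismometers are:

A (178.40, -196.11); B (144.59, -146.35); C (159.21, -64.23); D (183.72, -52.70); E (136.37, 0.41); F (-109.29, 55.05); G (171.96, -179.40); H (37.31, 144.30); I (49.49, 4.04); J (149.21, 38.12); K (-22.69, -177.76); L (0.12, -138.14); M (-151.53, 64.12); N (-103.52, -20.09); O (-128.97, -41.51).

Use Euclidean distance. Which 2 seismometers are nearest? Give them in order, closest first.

Distances from (76.81, -47.89):
A: √((101.59)² + (-148.22)²) = √(10320.5281 + 21969.1684) = 179.69 km
B: √((67.78)² + (-98.46)²) = √(4594.1284 + 9694.3716) = 119.53 km
C: √((82.40)² + (-16.34)²) = √(6789.7600 + 266.9956) = 84.00 km
D: √((106.91)² + (-4.81)²) = √(11429.7481 + 23.1361) = 107.02 km
E: √((59.56)² + (48.30)²) = √(3547.3936 + 2332.8900) = 76.68 km
F: √((-186.10)² + (102.94)²) = √(34633.2100 + 10596.6436) = 212.67 km
G: √((95.15)² + (-131.51)²) = √(9053.5225 + 17294.8801) = 162.32 km
H: √((-39.50)² + (192.19)²) = √(1560.2500 + 36936.9961) = 196.21 km
I: √((-27.32)² + (51.93)²) = √(746.3824 + 2696.7249) = 58.68 km
J: √((72.40)² + (86.01)²) = √(5241.7600 + 7397.7201) = 112.43 km
K: √((-99.50)² + (-129.87)²) = √(9900.2500 + 16866.2169) = 163.60 km
L: √((-76.69)² + (-90.25)²) = √(5881.3561 + 8145.0625) = 118.43 km
M: √((-228.34)² + (112.01)²) = √(52139.1556 + 12546.2401) = 254.33 km
N: √((-180.33)² + (27.80)²) = √(32518.9089 + 772.8400) = 182.46 km
O: √((-205.78)² + (6.38)²) = √(42345.4084 + 40.7044) = 205.88 km
Sorted: I (58.68 km) < E (76.68 km) < C (84.00 km) < D (107.02 km) < …

I, E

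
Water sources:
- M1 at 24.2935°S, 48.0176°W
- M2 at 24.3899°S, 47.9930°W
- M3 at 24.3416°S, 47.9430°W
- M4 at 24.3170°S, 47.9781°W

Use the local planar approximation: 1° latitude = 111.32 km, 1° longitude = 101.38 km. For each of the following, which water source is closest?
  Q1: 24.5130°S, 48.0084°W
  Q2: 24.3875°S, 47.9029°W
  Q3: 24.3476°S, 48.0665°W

Q1 at 24.5130°S, 48.0084°W:
  M1: √((0.2195·111.32)² + (-0.0092·101.38)²) = √(597.056519 + 0.869922) = 24.4525 km
  M2: √((0.1231·111.32)² + (0.0154·101.38)²) = √(187.785693 + 2.437508) = 13.7921 km
  M3: √((0.1714·111.32)² + (0.0654·101.38)²) = √(364.055864 + 43.960242) = 20.1994 km
  M4: √((0.1960·111.32)² + (0.0303·101.38)²) = √(476.056542 + 9.436041) = 22.0339 km
  → nearest: M2 (13.7921 km)
Q2 at 24.3875°S, 47.9029°W:
  M1: √((0.0940·111.32)² + (-0.1147·101.38)²) = √(109.496970 + 135.217035) = 15.6433 km
  M2: √((-0.0024·111.32)² + (-0.0901·101.38)²) = √(0.071379 + 83.436131) = 9.1382 km
  M3: √((0.0459·111.32)² + (-0.0401·101.38)²) = √(26.107890 + 16.526973) = 6.5295 km
  M4: √((0.0705·111.32)² + (-0.0752·101.38)²) = √(61.592046 + 58.121960) = 10.9414 km
  → nearest: M3 (6.5295 km)
Q3 at 24.3476°S, 48.0665°W:
  M1: √((0.0541·111.32)² + (0.0489·101.38)²) = √(36.269446 + 24.576628) = 7.8004 km
  M2: √((-0.0423·111.32)² + (0.0735·101.38)²) = √(22.173136 + 55.523809) = 8.8146 km
  M3: √((0.0060·111.32)² + (0.1235·101.38)²) = √(0.446117 + 156.761167) = 12.5382 km
  M4: √((0.0306·111.32)² + (0.0884·101.38)²) = √(11.603506 + 80.317301) = 9.5875 km
  → nearest: M1 (7.8004 km)

Q1→M2; Q2→M3; Q3→M1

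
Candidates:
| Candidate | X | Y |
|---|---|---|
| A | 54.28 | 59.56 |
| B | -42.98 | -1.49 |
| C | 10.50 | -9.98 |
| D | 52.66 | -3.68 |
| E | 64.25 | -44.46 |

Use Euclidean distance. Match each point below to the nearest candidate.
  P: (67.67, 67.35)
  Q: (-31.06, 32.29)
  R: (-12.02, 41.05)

P→A; Q→B; R→B

P at (67.67, 67.35):
  A: 15.49
  B: 130.32
  C: 96.17
  D: 72.60
  E: 111.86
  → nearest: A (15.49)
Q at (-31.06, 32.29):
  A: 89.59
  B: 35.82
  C: 59.28
  D: 91.12
  E: 122.37
  → nearest: B (35.82)
R at (-12.02, 41.05):
  A: 68.84
  B: 52.61
  C: 55.78
  D: 78.64
  E: 114.58
  → nearest: B (52.61)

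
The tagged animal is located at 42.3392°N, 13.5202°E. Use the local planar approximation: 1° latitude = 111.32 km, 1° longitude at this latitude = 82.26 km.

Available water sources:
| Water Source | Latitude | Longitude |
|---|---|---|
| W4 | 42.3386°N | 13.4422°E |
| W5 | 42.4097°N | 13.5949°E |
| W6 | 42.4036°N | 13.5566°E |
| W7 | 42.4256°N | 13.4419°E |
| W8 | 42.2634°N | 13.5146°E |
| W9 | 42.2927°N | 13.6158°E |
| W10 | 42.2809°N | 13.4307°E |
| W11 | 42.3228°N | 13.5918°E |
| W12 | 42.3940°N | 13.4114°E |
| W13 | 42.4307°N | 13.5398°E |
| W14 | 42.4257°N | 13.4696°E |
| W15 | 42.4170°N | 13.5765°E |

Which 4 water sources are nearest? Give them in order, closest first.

W11, W4, W6, W8

Distances from 42.3392°N, 13.5202°E:
W4: √((-0.0006·111.32)² + (-0.0780·82.26)²) = √(0.004461 + 41.168649) = 6.4166 km
W5: √((0.0705·111.32)² + (0.0747·82.26)²) = √(61.592046 + 37.758837) = 9.9675 km
W6: √((0.0644·111.32)² + (0.0364·82.26)²) = √(51.394676 + 8.965617) = 7.7692 km
W7: √((0.0864·111.32)² + (-0.0783·82.26)²) = √(92.506847 + 41.485940) = 11.5755 km
W8: √((-0.0758·111.32)² + (-0.0056·82.26)²) = √(71.200789 + 0.212204) = 8.4506 km
W9: √((-0.0465·111.32)² + (0.0956·82.26)²) = √(26.794910 + 61.843377) = 9.4148 km
W10: √((-0.0583·111.32)² + (-0.0895·82.26)²) = √(42.119529 + 54.203020) = 9.8144 km
W11: √((-0.0164·111.32)² + (0.0716·82.26)²) = √(3.332991 + 34.689933) = 6.1663 km
W12: √((0.0548·111.32)² + (-0.1088·82.26)²) = √(37.214099 + 80.100495) = 10.8312 km
W13: √((0.0915·111.32)² + (0.0196·82.26)²) = √(103.750114 + 2.599498) = 10.3126 km
W14: √((0.0865·111.32)² + (-0.0506·82.26)²) = √(92.721107 + 17.325207) = 10.4903 km
W15: √((0.0778·111.32)² + (0.0563·82.26)²) = √(75.007655 + 21.448365) = 9.8212 km
Sorted: W11 (6.1663 km) < W4 (6.4166 km) < W6 (7.7692 km) < W8 (8.4506 km) < W9 (9.4148 km) < W10 (9.8144 km) < …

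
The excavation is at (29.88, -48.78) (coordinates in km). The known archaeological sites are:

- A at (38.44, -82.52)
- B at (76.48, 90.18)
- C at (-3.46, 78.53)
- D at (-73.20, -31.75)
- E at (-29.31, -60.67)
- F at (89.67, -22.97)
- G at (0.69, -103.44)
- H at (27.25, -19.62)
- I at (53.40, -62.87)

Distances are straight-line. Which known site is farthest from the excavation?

Distances from (29.88, -48.78):
A: 34.81 km
B: 146.57 km
C: 131.60 km
D: 104.48 km
E: 60.37 km
F: 65.12 km
G: 61.97 km
H: 29.28 km
I: 27.42 km
Maximum: B at 146.57 km.

B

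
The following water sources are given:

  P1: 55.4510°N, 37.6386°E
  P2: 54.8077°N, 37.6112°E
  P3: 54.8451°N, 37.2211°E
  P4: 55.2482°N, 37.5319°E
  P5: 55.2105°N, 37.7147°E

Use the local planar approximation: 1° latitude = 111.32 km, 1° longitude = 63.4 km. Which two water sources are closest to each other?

Pairwise distances:
P1–P2: √((-0.6433·111.32)² + (-0.0274·63.4)²) = √(5128.300887 + 3.017725) = 71.6332 km
P1–P3: √((-0.6059·111.32)² + (-0.4175·63.4)²) = √(4549.339003 + 700.634430) = 72.4567 km
P1–P4: √((-0.2028·111.32)² + (-0.1067·63.4)²) = √(509.662050 + 45.762248) = 23.5674 km
P1–P5: √((-0.2405·111.32)² + (0.0761·63.4)²) = √(716.764614 + 23.278116) = 27.2037 km
P2–P3: √((0.0374·111.32)² + (-0.3901·63.4)²) = √(17.333633 + 611.688642) = 25.0803 km
P2–P4: √((0.4405·111.32)² + (-0.0793·63.4)²) = √(2404.574409 + 25.276963) = 49.2935 km
P2–P5: √((0.4028·111.32)² + (0.1035·63.4)²) = √(2010.598337 + 43.058532) = 45.3173 km
P3–P4: √((0.4031·111.32)² + (0.3108·63.4)²) = √(2013.594386 + 388.275990) = 49.0089 km
P3–P5: √((0.3654·111.32)² + (0.4936·63.4)²) = √(1654.563660 + 979.329457) = 51.3215 km
P4–P5: √((-0.0377·111.32)² + (0.1828·63.4)²) = √(17.612828 + 134.316974) = 12.3260 km
Closest pair: P4–P5 at 12.3260 km.

P4 and P5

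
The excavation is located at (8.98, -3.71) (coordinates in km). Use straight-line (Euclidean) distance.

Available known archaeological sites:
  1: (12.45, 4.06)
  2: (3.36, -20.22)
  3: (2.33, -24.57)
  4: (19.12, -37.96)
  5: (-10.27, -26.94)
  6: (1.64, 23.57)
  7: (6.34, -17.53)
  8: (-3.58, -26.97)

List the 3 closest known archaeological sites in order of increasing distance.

Distances from (8.98, -3.71):
1: √((3.47)² + (7.77)²) = √(12.0409 + 60.3729) = 8.51 km
2: √((-5.62)² + (-16.51)²) = √(31.5844 + 272.5801) = 17.44 km
3: √((-6.65)² + (-20.86)²) = √(44.2225 + 435.1396) = 21.89 km
4: √((10.14)² + (-34.25)²) = √(102.8196 + 1173.0625) = 35.72 km
5: √((-19.25)² + (-23.23)²) = √(370.5625 + 539.6329) = 30.17 km
6: √((-7.34)² + (27.28)²) = √(53.8756 + 744.1984) = 28.25 km
7: √((-2.64)² + (-13.82)²) = √(6.9696 + 190.9924) = 14.07 km
8: √((-12.56)² + (-23.26)²) = √(157.7536 + 541.0276) = 26.43 km
Sorted: 1 (8.51 km) < 7 (14.07 km) < 2 (17.44 km) < 3 (21.89 km) < 8 (26.43 km) < …

1, 7, 2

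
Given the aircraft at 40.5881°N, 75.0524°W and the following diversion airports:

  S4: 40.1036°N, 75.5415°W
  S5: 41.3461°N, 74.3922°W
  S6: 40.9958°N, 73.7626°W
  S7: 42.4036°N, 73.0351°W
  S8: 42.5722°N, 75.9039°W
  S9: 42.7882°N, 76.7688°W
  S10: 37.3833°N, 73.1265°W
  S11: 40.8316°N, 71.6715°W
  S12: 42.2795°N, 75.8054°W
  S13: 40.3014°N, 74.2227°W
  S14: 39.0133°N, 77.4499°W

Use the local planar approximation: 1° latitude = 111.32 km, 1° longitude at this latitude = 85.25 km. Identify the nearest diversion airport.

S4

Distances from 40.5881°N, 75.0524°W:
S4: 68.1724 km
S5: 101.4285 km
S6: 118.9538 km
S7: 265.3683 km
S8: 232.4928 km
S9: 285.2961 km
S10: 392.7245 km
S11: 289.4936 km
S12: 198.9287 km
S13: 77.5990 km
S14: 269.2702 km
Minimum: S4 at 68.1724 km.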